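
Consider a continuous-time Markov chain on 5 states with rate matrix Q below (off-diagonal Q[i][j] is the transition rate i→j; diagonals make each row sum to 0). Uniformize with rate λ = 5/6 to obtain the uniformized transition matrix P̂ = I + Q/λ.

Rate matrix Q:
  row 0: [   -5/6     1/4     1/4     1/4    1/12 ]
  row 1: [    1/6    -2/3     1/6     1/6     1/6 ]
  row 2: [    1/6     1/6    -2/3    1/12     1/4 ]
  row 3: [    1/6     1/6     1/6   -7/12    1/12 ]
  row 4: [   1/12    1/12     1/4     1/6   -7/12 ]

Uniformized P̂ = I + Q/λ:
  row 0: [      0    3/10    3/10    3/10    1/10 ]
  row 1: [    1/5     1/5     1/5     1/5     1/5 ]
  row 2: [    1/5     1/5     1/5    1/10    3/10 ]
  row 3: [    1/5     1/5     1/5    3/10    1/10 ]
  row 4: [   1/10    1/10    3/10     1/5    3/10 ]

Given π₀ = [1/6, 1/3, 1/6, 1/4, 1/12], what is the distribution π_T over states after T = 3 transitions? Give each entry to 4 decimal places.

π = [0.1498, 0.1948, 0.2353, 0.2132, 0.2071]

t=0: π = [0.1667, 0.3333, 0.1667, 0.2500, 0.0833]
t=1: π = [0.1583, 0.2083, 0.2250, 0.2250, 0.1833]
t=2: π = [0.1500, 0.1975, 0.2342, 0.2158, 0.2025]
t=3: π = [0.1498, 0.1948, 0.2353, 0.2132, 0.2071]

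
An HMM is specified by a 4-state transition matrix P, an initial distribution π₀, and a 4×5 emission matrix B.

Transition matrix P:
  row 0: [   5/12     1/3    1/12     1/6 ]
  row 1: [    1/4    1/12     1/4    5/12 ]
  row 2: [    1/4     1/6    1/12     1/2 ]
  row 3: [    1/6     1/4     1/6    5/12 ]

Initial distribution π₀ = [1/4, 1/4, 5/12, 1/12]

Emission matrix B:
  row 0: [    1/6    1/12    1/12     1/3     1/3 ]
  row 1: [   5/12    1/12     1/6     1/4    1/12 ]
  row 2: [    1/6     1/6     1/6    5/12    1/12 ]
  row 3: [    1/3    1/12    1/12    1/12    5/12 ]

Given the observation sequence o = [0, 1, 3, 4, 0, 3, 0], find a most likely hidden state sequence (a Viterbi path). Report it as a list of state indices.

path = [1, 2, 0, 0, 1, 2, 3]

t=0: δ = [4.167e-02, 1.042e-01, 6.944e-02, 2.778e-02]  (obs o_0=0)
t=1: δ = [2.170e-03, 1.157e-03, 4.340e-03, 3.617e-03]  ψ = [1, 0, 1, 1]  (obs o_1=1)
t=2: δ = [3.617e-04, 2.261e-04, 2.512e-04, 1.808e-04]  ψ = [2, 3, 3, 2]  (obs o_2=3)
t=3: δ = [5.023e-05, 1.005e-05, 4.710e-06, 5.233e-05]  ψ = [0, 0, 1, 2]  (obs o_3=4)
t=4: δ = [3.489e-06, 6.977e-06, 1.454e-06, 7.268e-06]  ψ = [0, 0, 3, 3]  (obs o_4=0)
t=5: δ = [5.814e-07, 4.542e-07, 7.268e-07, 2.524e-07]  ψ = [1, 3, 1, 3]  (obs o_5=3)
t=6: δ = [4.038e-08, 8.075e-08, 1.893e-08, 1.211e-07]  ψ = [0, 0, 1, 2]  (obs o_6=0)
backtrack: best end state = 3; path = [1, 2, 0, 0, 1, 2, 3]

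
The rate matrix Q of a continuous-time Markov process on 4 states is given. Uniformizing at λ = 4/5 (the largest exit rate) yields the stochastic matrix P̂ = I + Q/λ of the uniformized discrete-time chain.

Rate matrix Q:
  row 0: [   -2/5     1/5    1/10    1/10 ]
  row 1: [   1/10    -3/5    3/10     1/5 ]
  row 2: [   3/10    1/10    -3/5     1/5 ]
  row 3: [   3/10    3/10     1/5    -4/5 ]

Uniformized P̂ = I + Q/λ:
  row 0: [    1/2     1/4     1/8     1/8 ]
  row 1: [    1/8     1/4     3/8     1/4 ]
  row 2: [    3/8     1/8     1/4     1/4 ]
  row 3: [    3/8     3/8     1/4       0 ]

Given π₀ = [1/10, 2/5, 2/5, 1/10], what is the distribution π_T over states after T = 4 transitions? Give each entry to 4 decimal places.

π = [0.3599, 0.2412, 0.2351, 0.1638]

t=0: π = [0.1000, 0.4000, 0.4000, 0.1000]
t=1: π = [0.2875, 0.2125, 0.2875, 0.2125]
t=2: π = [0.3578, 0.2406, 0.2406, 0.1609]
t=3: π = [0.3596, 0.2400, 0.2354, 0.1650]
t=4: π = [0.3599, 0.2412, 0.2351, 0.1638]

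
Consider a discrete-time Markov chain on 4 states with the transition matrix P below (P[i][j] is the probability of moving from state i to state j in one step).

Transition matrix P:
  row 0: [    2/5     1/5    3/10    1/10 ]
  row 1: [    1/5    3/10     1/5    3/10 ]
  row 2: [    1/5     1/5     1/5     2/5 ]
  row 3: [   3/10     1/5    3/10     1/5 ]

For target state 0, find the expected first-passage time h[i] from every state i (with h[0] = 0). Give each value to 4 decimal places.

First-step conditioning: h[0] = 0; for i ≠ 0, h[i] = 1 + Σ_k P[i][k]·h[k].
  h[1] = 1 + 3/10·h[1] + 1/5·h[2] + 3/10·h[3]
  h[2] = 1 + 1/5·h[1] + 1/5·h[2] + 2/5·h[3]
  h[3] = 1 + 1/5·h[1] + 3/10·h[2] + 1/5·h[3]
Solving the 3×3 linear system over states ≠ 0 gives exactly h = [0, 109/25, 108/25, 99/25] (h[0] = 0 is the target).

h = [0.0000, 4.3600, 4.3200, 3.9600]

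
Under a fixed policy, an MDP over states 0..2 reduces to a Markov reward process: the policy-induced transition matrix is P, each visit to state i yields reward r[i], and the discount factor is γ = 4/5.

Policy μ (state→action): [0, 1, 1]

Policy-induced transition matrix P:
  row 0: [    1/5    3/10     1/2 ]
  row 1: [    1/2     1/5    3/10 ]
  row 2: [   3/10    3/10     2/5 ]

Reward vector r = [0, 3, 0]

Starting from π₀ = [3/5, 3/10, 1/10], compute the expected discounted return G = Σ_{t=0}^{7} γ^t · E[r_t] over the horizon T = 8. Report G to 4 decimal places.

G = 3.4803

t=0: π = [0.6000, 0.3000, 0.1000], E[r] = 0.9000, γ^t·E[r] = 0.900000, running G = 0.900000
t=1: π = [0.3000, 0.2700, 0.4300], E[r] = 0.8100, γ^t·E[r] = 0.648000, running G = 1.548000
t=2: π = [0.3240, 0.2730, 0.4030], E[r] = 0.8190, γ^t·E[r] = 0.524160, running G = 2.072160
t=3: π = [0.3222, 0.2727, 0.4051], E[r] = 0.8181, γ^t·E[r] = 0.418867, running G = 2.491027
t=4: π = [0.3223, 0.2727, 0.4050], E[r] = 0.8182, γ^t·E[r] = 0.335131, running G = 2.826158
t=5: π = [0.3223, 0.2727, 0.4050], E[r] = 0.8182, γ^t·E[r] = 0.268102, running G = 3.094259
t=6: π = [0.3223, 0.2727, 0.4050], E[r] = 0.8182, γ^t·E[r] = 0.214481, running G = 3.308741
t=7: π = [0.3223, 0.2727, 0.4050], E[r] = 0.8182, γ^t·E[r] = 0.171585, running G = 3.480326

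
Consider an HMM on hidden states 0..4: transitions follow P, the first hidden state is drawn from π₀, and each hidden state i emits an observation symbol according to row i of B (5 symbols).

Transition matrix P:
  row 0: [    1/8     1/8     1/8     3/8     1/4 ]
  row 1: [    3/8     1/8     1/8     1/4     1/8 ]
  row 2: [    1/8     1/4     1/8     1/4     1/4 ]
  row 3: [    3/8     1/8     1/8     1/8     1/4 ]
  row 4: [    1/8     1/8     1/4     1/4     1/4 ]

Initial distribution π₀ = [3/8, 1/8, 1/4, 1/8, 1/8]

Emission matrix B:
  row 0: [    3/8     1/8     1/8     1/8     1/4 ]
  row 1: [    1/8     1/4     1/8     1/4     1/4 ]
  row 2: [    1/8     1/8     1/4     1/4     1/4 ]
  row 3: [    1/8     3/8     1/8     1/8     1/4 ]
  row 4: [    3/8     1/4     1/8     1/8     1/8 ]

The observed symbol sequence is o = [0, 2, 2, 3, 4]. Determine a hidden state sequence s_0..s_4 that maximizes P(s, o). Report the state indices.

path = [0, 4, 2, 1, 0]

t=0: δ = [1.406e-01, 1.562e-02, 3.125e-02, 1.562e-02, 4.688e-02]  (obs o_0=0)
t=1: δ = [2.197e-03, 2.197e-03, 4.395e-03, 6.592e-03, 4.395e-03]  ψ = [0, 0, 0, 0, 0]  (obs o_1=2)
t=2: δ = [3.090e-04, 1.373e-04, 2.747e-04, 1.373e-04, 2.060e-04]  ψ = [3, 2, 4, 2, 3]  (obs o_2=2)
t=3: δ = [6.437e-06, 1.717e-05, 1.287e-05, 1.448e-05, 9.656e-06]  ψ = [1, 2, 4, 0, 0]  (obs o_3=3)
t=4: δ = [1.609e-06, 8.047e-07, 6.035e-07, 1.073e-06, 4.526e-07]  ψ = [1, 2, 4, 1, 3]  (obs o_4=4)
backtrack: best end state = 0; path = [0, 4, 2, 1, 0]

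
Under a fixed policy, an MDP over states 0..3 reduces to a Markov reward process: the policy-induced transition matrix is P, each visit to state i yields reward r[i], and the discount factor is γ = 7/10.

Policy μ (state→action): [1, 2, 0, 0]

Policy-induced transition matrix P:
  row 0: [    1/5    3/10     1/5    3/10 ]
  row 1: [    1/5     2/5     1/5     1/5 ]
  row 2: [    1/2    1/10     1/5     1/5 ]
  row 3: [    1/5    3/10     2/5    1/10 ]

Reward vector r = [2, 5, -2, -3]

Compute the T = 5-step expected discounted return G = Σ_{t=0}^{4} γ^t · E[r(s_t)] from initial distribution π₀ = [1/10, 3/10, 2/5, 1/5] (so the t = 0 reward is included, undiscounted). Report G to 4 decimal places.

G = 1.7770

t=0: π = [0.1000, 0.3000, 0.4000, 0.2000], E[r] = 0.3000, γ^t·E[r] = 0.300000, running G = 0.300000
t=1: π = [0.3200, 0.2500, 0.2400, 0.1900], E[r] = 0.8400, γ^t·E[r] = 0.588000, running G = 0.888000
t=2: π = [0.2720, 0.2770, 0.2380, 0.2130], E[r] = 0.8140, γ^t·E[r] = 0.398860, running G = 1.286860
t=3: π = [0.2714, 0.2801, 0.2426, 0.2059], E[r] = 0.8404, γ^t·E[r] = 0.288257, running G = 1.575117
t=4: π = [0.2728, 0.2795, 0.2412, 0.2066], E[r] = 0.8410, γ^t·E[r] = 0.201924, running G = 1.777041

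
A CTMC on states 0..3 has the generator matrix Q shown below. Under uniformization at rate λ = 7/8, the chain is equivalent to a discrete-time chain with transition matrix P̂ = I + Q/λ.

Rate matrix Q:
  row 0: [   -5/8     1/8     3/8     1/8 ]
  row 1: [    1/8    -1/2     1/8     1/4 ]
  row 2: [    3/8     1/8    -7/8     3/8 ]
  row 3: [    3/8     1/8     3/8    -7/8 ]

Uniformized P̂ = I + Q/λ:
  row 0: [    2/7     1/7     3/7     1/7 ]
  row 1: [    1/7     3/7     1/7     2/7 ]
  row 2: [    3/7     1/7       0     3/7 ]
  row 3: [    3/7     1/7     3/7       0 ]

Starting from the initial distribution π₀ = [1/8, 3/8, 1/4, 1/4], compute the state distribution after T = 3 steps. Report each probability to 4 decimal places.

π = [0.3225, 0.2041, 0.2536, 0.2198]

t=0: π = [0.1250, 0.3750, 0.2500, 0.2500]
t=1: π = [0.3036, 0.2500, 0.2143, 0.2321]
t=2: π = [0.3138, 0.2143, 0.2653, 0.2066]
t=3: π = [0.3225, 0.2041, 0.2536, 0.2198]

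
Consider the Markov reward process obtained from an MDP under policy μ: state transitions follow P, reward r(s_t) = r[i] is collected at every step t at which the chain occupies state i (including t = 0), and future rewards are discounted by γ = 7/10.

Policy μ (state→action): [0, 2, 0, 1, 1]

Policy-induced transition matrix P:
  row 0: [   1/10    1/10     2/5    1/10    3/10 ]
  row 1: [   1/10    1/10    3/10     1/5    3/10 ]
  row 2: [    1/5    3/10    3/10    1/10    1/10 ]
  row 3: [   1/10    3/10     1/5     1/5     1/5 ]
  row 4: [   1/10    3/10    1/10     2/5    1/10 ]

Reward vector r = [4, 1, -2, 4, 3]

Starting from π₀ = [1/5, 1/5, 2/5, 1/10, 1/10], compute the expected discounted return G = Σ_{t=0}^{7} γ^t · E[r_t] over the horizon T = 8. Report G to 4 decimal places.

G = 4.1704

t=0: π = [0.2000, 0.2000, 0.4000, 0.1000, 0.1000], E[r] = 0.9000, γ^t·E[r] = 0.900000, running G = 0.900000
t=1: π = [0.1400, 0.2200, 0.2900, 0.1600, 0.1900], E[r] = 1.4100, γ^t·E[r] = 0.987000, running G = 1.887000
t=2: π = [0.1290, 0.2280, 0.2600, 0.1950, 0.1880], E[r] = 1.5680, γ^t·E[r] = 0.768320, running G = 2.655320
t=3: π = [0.1260, 0.2286, 0.2558, 0.1987, 0.1909], E[r] = 1.5885, γ^t·E[r] = 0.544856, running G = 3.200176
t=4: π = [0.1256, 0.2291, 0.2546, 0.2000, 0.1908], E[r] = 1.5947, γ^t·E[r] = 0.382880, running G = 3.583056
t=5: π = [0.1255, 0.2291, 0.2544, 0.2001, 0.1909], E[r] = 1.5955, γ^t·E[r] = 0.268150, running G = 3.851205
t=6: π = [0.1254, 0.2291, 0.2543, 0.2002, 0.1909], E[r] = 1.5957, γ^t·E[r] = 0.187736, running G = 4.038941
t=7: π = [0.1254, 0.2291, 0.2543, 0.2002, 0.1909], E[r] = 1.5958, γ^t·E[r] = 0.131417, running G = 4.170358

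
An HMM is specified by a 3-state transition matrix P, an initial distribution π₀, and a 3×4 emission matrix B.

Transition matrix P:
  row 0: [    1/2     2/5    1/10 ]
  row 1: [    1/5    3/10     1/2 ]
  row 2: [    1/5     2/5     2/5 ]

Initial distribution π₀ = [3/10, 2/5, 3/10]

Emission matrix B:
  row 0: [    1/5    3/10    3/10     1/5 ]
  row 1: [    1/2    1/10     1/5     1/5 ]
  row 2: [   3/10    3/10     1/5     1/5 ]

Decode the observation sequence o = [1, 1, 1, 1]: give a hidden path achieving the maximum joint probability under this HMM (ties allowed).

path = [0, 0, 0, 0]

t=0: δ = [9.000e-02, 4.000e-02, 9.000e-02]  (obs o_0=1)
t=1: δ = [1.350e-02, 3.600e-03, 1.080e-02]  ψ = [0, 0, 2]  (obs o_1=1)
t=2: δ = [2.025e-03, 5.400e-04, 1.296e-03]  ψ = [0, 0, 2]  (obs o_2=1)
t=3: δ = [3.037e-04, 8.100e-05, 1.555e-04]  ψ = [0, 0, 2]  (obs o_3=1)
backtrack: best end state = 0; path = [0, 0, 0, 0]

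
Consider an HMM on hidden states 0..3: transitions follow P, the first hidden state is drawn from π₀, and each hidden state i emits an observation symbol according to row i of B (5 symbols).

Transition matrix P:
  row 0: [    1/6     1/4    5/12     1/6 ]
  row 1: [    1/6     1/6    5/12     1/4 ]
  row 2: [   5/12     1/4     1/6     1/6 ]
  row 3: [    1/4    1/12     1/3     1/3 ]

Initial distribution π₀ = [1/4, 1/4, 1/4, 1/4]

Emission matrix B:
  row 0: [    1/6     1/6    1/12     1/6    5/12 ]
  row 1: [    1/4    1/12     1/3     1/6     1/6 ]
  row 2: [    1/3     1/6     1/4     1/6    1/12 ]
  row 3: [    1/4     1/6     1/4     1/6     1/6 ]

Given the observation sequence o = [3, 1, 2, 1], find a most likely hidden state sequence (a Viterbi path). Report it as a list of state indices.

t=0: δ = [4.167e-02, 4.167e-02, 4.167e-02, 4.167e-02]  (obs o_0=3)
t=1: δ = [2.894e-03, 8.681e-04, 2.894e-03, 2.315e-03]  ψ = [2, 0, 0, 3]  (obs o_1=1)
t=2: δ = [1.005e-04, 2.411e-04, 3.014e-04, 1.929e-04]  ψ = [2, 0, 0, 3]  (obs o_2=2)
t=3: δ = [2.093e-05, 6.279e-06, 1.674e-05, 1.072e-05]  ψ = [2, 2, 1, 3]  (obs o_3=1)
backtrack: best end state = 0; path = [2, 0, 2, 0]

path = [2, 0, 2, 0]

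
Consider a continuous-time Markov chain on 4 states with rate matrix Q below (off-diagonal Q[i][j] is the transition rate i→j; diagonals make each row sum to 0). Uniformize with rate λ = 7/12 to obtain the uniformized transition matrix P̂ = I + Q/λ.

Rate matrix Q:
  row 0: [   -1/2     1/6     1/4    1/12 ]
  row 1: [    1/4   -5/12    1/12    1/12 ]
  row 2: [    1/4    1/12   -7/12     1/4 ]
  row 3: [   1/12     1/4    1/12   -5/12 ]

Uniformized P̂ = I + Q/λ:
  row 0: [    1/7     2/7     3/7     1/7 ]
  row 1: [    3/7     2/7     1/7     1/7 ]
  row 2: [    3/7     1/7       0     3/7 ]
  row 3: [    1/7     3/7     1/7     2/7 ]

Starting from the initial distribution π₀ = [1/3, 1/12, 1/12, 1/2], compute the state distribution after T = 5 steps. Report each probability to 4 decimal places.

t=0: π = [0.3333, 0.0833, 0.0833, 0.5000]
t=1: π = [0.1905, 0.3452, 0.2262, 0.2381]
t=2: π = [0.3061, 0.2874, 0.1650, 0.2415]
t=3: π = [0.2721, 0.2966, 0.2068, 0.2245]
t=4: π = [0.2867, 0.2882, 0.1911, 0.2340]
t=5: π = [0.2798, 0.2918, 0.1975, 0.2309]

π = [0.2798, 0.2918, 0.1975, 0.2309]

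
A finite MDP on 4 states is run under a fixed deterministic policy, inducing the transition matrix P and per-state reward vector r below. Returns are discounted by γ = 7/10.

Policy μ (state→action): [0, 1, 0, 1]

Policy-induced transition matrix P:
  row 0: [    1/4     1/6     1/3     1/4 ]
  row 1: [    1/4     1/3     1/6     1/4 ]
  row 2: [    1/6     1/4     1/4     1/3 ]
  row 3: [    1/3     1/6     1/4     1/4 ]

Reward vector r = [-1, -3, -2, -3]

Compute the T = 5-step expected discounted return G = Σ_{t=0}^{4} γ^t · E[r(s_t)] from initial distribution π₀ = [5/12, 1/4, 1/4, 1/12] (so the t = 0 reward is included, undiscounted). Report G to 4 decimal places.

G = -5.9118

t=0: π = [0.4167, 0.2500, 0.2500, 0.0833], E[r] = -1.9167, γ^t·E[r] = -1.916667, running G = -1.916667
t=1: π = [0.2361, 0.2292, 0.2639, 0.2708], E[r] = -2.2639, γ^t·E[r] = -1.584722, running G = -3.501389
t=2: π = [0.2506, 0.2269, 0.2506, 0.2720], E[r] = -2.2483, γ^t·E[r] = -1.101649, running G = -4.603038
t=3: π = [0.2518, 0.2254, 0.2520, 0.2709], E[r] = -2.2445, γ^t·E[r] = -0.769848, running G = -5.372886
t=4: π = [0.2516, 0.2252, 0.2522, 0.2710], E[r] = -2.2446, γ^t·E[r] = -0.538940, running G = -5.911826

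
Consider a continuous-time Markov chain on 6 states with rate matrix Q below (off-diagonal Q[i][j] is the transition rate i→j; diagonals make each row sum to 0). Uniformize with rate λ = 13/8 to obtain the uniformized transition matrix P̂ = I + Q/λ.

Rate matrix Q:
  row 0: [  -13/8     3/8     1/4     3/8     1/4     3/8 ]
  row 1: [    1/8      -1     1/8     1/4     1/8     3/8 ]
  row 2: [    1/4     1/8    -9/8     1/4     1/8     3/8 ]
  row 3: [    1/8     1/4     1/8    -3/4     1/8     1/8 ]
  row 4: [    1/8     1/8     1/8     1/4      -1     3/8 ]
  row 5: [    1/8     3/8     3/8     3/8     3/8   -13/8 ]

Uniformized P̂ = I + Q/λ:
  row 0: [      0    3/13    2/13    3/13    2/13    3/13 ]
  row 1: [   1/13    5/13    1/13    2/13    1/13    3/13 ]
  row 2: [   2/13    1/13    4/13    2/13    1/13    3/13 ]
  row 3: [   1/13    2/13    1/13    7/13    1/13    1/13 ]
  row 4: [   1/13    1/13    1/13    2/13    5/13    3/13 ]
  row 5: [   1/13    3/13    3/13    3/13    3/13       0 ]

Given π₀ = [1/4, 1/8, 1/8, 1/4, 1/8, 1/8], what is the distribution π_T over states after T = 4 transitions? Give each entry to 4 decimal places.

t=0: π = [0.2500, 0.1250, 0.1250, 0.2500, 0.1250, 0.1250]
t=1: π = [0.0673, 0.1923, 0.1442, 0.2788, 0.1538, 0.1635]
t=2: π = [0.0828, 0.1930, 0.1405, 0.2788, 0.1546, 0.1501]
t=3: π = [0.0814, 0.1936, 0.1388, 0.2790, 0.1540, 0.1532]
t=4: π = [0.0813, 0.1940, 0.1388, 0.2792, 0.1541, 0.1525]

π = [0.0813, 0.1940, 0.1388, 0.2792, 0.1541, 0.1525]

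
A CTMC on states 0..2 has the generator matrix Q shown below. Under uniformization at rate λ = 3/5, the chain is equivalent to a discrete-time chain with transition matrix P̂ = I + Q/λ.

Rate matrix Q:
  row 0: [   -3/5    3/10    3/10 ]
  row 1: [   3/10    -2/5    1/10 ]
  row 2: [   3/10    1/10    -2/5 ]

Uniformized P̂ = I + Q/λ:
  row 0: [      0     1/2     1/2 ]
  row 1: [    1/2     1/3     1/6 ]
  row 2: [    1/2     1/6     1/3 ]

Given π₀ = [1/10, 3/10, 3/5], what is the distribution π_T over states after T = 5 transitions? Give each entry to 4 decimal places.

t=0: π = [0.1000, 0.3000, 0.6000]
t=1: π = [0.4500, 0.2500, 0.3000]
t=2: π = [0.2750, 0.3583, 0.3667]
t=3: π = [0.3625, 0.3181, 0.3194]
t=4: π = [0.3188, 0.3405, 0.3407]
t=5: π = [0.3406, 0.3297, 0.3297]

π = [0.3406, 0.3297, 0.3297]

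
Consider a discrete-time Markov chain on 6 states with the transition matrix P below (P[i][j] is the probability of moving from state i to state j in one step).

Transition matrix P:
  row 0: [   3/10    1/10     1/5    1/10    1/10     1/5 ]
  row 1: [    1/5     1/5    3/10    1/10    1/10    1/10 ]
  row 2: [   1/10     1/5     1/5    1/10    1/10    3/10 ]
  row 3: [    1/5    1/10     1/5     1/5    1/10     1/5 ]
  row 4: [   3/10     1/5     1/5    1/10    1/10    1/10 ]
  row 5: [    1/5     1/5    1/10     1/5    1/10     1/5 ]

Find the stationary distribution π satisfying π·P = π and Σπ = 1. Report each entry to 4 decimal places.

π = [0.2114, 0.1656, 0.1972, 0.1326, 0.1000, 0.1932]

Balance equations π_j = Σ_i π_i·P[i][j]:
  π_0 = 3/10·π_0 + 1/5·π_1 + 1/10·π_2 + 1/5·π_3 + 3/10·π_4 + 1/5·π_5
  π_1 = 1/10·π_0 + 1/5·π_1 + 1/5·π_2 + 1/10·π_3 + 1/5·π_4 + 1/5·π_5
  π_2 = 1/5·π_0 + 3/10·π_1 + 1/5·π_2 + 1/5·π_3 + 1/5·π_4 + 1/10·π_5
  π_3 = 1/10·π_0 + 1/10·π_1 + 1/10·π_2 + 1/5·π_3 + 1/10·π_4 + 1/5·π_5
  π_4 = 1/10·π_0 + 1/10·π_1 + 1/10·π_2 + 1/10·π_3 + 1/10·π_4 + 1/10·π_5
  normalize: π_0 + π_1 + π_2 + π_3 + π_4 + π_5 = 1
Solving the linear system gives exactly π = [8629/40815, 751/4535, 1789/9070, 5411/40815, 1/10, 876/4535].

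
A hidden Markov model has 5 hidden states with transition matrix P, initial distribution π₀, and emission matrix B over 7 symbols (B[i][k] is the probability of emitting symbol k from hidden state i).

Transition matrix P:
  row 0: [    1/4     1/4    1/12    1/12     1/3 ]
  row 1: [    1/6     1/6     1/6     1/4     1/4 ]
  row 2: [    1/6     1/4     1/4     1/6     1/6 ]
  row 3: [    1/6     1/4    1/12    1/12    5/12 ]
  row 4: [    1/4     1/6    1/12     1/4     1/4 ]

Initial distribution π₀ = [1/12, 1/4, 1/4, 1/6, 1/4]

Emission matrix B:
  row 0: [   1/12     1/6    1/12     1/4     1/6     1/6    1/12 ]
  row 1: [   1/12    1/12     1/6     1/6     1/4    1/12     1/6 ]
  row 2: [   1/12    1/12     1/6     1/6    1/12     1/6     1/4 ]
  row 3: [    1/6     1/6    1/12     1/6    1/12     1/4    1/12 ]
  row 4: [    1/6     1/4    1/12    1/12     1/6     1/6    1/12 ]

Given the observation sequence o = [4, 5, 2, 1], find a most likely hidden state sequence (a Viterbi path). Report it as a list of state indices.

t=0: δ = [1.389e-02, 6.250e-02, 2.083e-02, 1.389e-02, 4.167e-02]  (obs o_0=4)
t=1: δ = [1.736e-03, 8.681e-04, 1.736e-03, 3.906e-03, 2.604e-03]  ψ = [1, 1, 1, 1, 1]  (obs o_1=5)
t=2: δ = [5.425e-05, 1.628e-04, 7.234e-05, 5.425e-05, 1.356e-04]  ψ = [3, 3, 2, 4, 3]  (obs o_2=2)
t=3: δ = [5.651e-06, 2.261e-06, 2.261e-06, 6.782e-06, 1.017e-05]  ψ = [4, 1, 1, 1, 1]  (obs o_3=1)
backtrack: best end state = 4; path = [1, 3, 1, 4]

path = [1, 3, 1, 4]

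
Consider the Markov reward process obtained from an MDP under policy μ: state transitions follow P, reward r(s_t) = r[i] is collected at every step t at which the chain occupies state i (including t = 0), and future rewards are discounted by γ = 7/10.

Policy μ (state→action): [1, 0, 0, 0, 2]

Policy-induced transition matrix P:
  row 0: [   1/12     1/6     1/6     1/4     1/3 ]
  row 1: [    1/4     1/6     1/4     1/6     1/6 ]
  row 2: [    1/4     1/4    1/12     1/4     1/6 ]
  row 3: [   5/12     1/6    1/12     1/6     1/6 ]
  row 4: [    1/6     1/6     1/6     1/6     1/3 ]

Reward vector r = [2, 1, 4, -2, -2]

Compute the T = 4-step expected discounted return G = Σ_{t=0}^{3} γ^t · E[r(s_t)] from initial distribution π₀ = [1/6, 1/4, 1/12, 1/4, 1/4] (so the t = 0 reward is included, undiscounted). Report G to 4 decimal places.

t=0: π = [0.1667, 0.2500, 0.0833, 0.2500, 0.2500], E[r] = -0.0833, γ^t·E[r] = -0.083333, running G = -0.083333
t=1: π = [0.2431, 0.1736, 0.1597, 0.1875, 0.2361], E[r] = 0.4514, γ^t·E[r] = 0.315972, running G = 0.232639
t=2: π = [0.2211, 0.1800, 0.1522, 0.2002, 0.2465], E[r] = 0.3374, γ^t·E[r] = 0.165318, running G = 0.397957
t=3: π = [0.2260, 0.1793, 0.1523, 0.1978, 0.2446], E[r] = 0.3558, γ^t·E[r] = 0.122025, running G = 0.519982

G = 0.5200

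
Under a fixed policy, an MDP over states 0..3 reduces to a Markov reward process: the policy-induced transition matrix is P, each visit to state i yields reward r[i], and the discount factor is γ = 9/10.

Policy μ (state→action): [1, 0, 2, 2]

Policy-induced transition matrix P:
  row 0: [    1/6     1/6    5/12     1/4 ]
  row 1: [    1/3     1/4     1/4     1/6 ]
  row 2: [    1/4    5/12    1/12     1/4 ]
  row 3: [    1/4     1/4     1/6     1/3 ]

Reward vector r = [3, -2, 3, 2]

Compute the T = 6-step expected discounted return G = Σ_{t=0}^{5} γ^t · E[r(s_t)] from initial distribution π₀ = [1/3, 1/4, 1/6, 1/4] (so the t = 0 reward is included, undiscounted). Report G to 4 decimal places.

G = 6.7675

t=0: π = [0.3333, 0.2500, 0.1667, 0.2500], E[r] = 1.5000, γ^t·E[r] = 1.500000, running G = 1.500000
t=1: π = [0.2431, 0.2500, 0.2569, 0.2500], E[r] = 1.5000, γ^t·E[r] = 1.350000, running G = 2.850000
t=2: π = [0.2506, 0.2726, 0.2269, 0.2500], E[r] = 1.3872, γ^t·E[r] = 1.123594, running G = 3.973594
t=3: π = [0.2518, 0.2669, 0.2331, 0.2481], E[r] = 1.4172, γ^t·E[r] = 1.033172, running G = 5.006766
t=4: π = [0.2513, 0.2679, 0.2324, 0.2484], E[r] = 1.4122, γ^t·E[r] = 0.926564, running G = 5.933330
t=5: π = [0.2514, 0.2678, 0.2324, 0.2484], E[r] = 1.4126, γ^t·E[r] = 0.834131, running G = 6.767461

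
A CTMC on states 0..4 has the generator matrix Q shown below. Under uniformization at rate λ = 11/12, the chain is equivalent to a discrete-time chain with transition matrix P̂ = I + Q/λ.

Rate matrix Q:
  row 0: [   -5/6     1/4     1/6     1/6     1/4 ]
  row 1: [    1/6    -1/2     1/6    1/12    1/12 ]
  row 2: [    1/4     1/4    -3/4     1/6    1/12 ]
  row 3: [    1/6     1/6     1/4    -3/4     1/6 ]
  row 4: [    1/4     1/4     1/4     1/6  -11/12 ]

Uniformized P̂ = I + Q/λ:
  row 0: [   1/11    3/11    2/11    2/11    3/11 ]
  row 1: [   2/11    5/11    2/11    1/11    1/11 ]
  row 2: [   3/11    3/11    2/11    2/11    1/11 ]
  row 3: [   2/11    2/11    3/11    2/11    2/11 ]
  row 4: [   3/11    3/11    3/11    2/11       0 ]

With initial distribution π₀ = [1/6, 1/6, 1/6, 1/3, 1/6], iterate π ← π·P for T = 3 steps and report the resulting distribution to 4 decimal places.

t=0: π = [0.1667, 0.1667, 0.1667, 0.3333, 0.1667]
t=1: π = [0.1970, 0.2727, 0.2273, 0.1667, 0.1364]
t=2: π = [0.1970, 0.3072, 0.2094, 0.1570, 0.1295]
t=3: π = [0.1947, 0.3143, 0.2079, 0.1539, 0.1292]

π = [0.1947, 0.3143, 0.2079, 0.1539, 0.1292]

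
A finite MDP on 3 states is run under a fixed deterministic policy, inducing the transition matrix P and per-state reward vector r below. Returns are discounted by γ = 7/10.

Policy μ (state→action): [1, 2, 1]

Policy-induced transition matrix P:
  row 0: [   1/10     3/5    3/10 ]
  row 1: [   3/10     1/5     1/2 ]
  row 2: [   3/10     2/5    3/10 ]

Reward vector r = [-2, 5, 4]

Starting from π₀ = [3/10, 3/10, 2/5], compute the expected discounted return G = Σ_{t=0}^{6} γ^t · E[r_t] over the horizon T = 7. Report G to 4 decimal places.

t=0: π = [0.3000, 0.3000, 0.4000], E[r] = 2.5000, γ^t·E[r] = 2.500000, running G = 2.500000
t=1: π = [0.2400, 0.4000, 0.3600], E[r] = 2.9600, γ^t·E[r] = 2.072000, running G = 4.572000
t=2: π = [0.2520, 0.3680, 0.3800], E[r] = 2.8560, γ^t·E[r] = 1.399440, running G = 5.971440
t=3: π = [0.2496, 0.3768, 0.3736], E[r] = 2.8792, γ^t·E[r] = 0.987566, running G = 6.959006
t=4: π = [0.2501, 0.3746, 0.3754], E[r] = 2.8741, γ^t·E[r] = 0.690067, running G = 7.649072
t=5: π = [0.2500, 0.3751, 0.3749], E[r] = 2.8752, γ^t·E[r] = 0.483235, running G = 8.132307
t=6: π = [0.2500, 0.3750, 0.3750], E[r] = 2.8750, γ^t·E[r] = 0.338236, running G = 8.470543

G = 8.4705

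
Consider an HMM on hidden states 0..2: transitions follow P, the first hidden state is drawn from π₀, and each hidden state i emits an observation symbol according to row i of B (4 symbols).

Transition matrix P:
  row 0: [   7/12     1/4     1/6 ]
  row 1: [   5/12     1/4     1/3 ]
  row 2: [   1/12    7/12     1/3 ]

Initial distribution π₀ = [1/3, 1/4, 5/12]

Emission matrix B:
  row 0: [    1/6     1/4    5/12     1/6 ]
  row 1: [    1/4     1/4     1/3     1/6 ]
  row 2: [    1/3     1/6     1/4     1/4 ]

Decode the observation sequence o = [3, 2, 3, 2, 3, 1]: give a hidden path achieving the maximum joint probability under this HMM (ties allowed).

path = [2, 1, 0, 0, 0, 0]

t=0: δ = [5.556e-02, 4.167e-02, 1.042e-01]  (obs o_0=3)
t=1: δ = [1.350e-02, 2.025e-02, 8.681e-03]  ψ = [0, 2, 2]  (obs o_1=2)
t=2: δ = [1.407e-03, 8.439e-04, 1.688e-03]  ψ = [1, 1, 1]  (obs o_2=3)
t=3: δ = [3.419e-04, 3.282e-04, 1.407e-04]  ψ = [0, 2, 2]  (obs o_3=2)
t=4: δ = [3.324e-05, 1.424e-05, 2.735e-05]  ψ = [0, 0, 1]  (obs o_4=3)
t=5: δ = [4.847e-06, 3.989e-06, 1.519e-06]  ψ = [0, 2, 2]  (obs o_5=1)
backtrack: best end state = 0; path = [2, 1, 0, 0, 0, 0]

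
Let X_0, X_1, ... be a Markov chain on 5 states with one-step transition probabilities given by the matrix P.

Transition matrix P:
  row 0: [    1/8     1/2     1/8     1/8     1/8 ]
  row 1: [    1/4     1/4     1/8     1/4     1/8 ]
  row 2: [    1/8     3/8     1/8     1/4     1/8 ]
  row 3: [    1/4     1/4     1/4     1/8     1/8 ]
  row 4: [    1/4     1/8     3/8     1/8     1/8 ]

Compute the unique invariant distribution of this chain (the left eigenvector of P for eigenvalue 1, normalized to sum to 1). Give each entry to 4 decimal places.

π = [0.2023, 0.3074, 0.1795, 0.1859, 0.1250]

Balance equations π_j = Σ_i π_i·P[i][j]:
  π_0 = 1/8·π_0 + 1/4·π_1 + 1/8·π_2 + 1/4·π_3 + 1/4·π_4
  π_1 = 1/2·π_0 + 1/4·π_1 + 3/8·π_2 + 1/4·π_3 + 1/8·π_4
  π_2 = 1/8·π_0 + 1/8·π_1 + 1/8·π_2 + 1/4·π_3 + 3/8·π_4
  π_3 = 1/8·π_0 + 1/4·π_1 + 1/4·π_2 + 1/8·π_3 + 1/8·π_4
  normalize: π_0 + π_1 + π_2 + π_3 + π_4 = 1
Solving the linear system gives exactly π = [1047/5176, 1591/5176, 929/5176, 481/2588, 1/8].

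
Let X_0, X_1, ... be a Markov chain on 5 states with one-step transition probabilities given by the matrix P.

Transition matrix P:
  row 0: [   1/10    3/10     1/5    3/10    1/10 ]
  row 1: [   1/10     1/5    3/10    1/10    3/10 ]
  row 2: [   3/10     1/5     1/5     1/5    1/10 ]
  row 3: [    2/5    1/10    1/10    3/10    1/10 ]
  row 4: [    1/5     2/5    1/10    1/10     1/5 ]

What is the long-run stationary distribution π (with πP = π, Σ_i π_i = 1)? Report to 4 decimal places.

π = [0.2143, 0.2338, 0.1869, 0.2019, 0.1631]

Balance equations π_j = Σ_i π_i·P[i][j]:
  π_0 = 1/10·π_0 + 1/10·π_1 + 3/10·π_2 + 2/5·π_3 + 1/5·π_4
  π_1 = 3/10·π_0 + 1/5·π_1 + 1/5·π_2 + 1/10·π_3 + 2/5·π_4
  π_2 = 1/5·π_0 + 3/10·π_1 + 1/5·π_2 + 1/10·π_3 + 1/10·π_4
  π_3 = 3/10·π_0 + 1/10·π_1 + 1/5·π_2 + 3/10·π_3 + 1/10·π_4
  normalize: π_0 + π_1 + π_2 + π_3 + π_4 = 1
Solving the linear system gives exactly π = [1980/9241, 2161/9241, 1727/9241, 1866/9241, 1507/9241].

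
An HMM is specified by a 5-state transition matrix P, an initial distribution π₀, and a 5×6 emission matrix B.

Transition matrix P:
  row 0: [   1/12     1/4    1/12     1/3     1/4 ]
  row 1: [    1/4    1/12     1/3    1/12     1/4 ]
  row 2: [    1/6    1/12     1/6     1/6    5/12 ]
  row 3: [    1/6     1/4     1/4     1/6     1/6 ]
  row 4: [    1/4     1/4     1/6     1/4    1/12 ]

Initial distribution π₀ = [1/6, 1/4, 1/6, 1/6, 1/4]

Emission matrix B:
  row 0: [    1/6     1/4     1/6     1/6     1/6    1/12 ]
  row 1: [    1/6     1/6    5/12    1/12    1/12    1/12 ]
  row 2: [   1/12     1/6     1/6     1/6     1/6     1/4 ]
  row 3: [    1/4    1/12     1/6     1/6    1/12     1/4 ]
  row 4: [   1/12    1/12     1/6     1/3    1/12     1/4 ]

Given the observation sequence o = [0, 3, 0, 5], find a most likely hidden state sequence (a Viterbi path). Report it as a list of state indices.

path = [1, 4, 3, 2]

t=0: δ = [2.778e-02, 4.167e-02, 1.389e-02, 4.167e-02, 2.083e-02]  (obs o_0=0)
t=1: δ = [1.736e-03, 8.681e-04, 2.315e-03, 1.543e-03, 3.472e-03]  ψ = [1, 3, 1, 0, 1]  (obs o_1=3)
t=2: δ = [1.447e-04, 1.447e-04, 4.823e-05, 2.170e-04, 8.038e-05]  ψ = [4, 4, 4, 4, 2]  (obs o_2=0)
t=3: δ = [3.014e-06, 4.521e-06, 1.356e-05, 1.206e-05, 9.042e-06]  ψ = [1, 3, 3, 0, 0]  (obs o_3=5)
backtrack: best end state = 2; path = [1, 4, 3, 2]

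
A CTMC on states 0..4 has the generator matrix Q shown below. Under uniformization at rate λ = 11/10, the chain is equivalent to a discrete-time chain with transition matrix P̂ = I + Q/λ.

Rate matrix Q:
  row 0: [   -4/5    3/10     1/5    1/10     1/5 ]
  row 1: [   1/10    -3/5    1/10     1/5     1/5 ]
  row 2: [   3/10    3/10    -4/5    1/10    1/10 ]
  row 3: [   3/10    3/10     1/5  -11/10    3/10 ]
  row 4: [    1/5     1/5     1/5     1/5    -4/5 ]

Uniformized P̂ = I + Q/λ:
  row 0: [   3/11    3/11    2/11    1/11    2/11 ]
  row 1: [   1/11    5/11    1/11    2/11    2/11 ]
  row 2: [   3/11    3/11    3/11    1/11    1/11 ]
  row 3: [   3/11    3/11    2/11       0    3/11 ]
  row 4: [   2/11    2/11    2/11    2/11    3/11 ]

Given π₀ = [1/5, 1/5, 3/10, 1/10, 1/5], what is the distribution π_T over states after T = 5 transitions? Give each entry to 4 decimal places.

t=0: π = [0.2000, 0.2000, 0.3000, 0.1000, 0.2000]
t=1: π = [0.2182, 0.2909, 0.1909, 0.1182, 0.1818]
t=2: π = [0.2033, 0.3091, 0.1727, 0.1231, 0.1917]
t=3: π = [0.1991, 0.3115, 0.1694, 0.1252, 0.1947]
t=4: π = [0.1984, 0.3117, 0.1689, 0.1255, 0.1955]
t=5: π = [0.1983, 0.3116, 0.1688, 0.1256, 0.1956]

π = [0.1983, 0.3116, 0.1688, 0.1256, 0.1956]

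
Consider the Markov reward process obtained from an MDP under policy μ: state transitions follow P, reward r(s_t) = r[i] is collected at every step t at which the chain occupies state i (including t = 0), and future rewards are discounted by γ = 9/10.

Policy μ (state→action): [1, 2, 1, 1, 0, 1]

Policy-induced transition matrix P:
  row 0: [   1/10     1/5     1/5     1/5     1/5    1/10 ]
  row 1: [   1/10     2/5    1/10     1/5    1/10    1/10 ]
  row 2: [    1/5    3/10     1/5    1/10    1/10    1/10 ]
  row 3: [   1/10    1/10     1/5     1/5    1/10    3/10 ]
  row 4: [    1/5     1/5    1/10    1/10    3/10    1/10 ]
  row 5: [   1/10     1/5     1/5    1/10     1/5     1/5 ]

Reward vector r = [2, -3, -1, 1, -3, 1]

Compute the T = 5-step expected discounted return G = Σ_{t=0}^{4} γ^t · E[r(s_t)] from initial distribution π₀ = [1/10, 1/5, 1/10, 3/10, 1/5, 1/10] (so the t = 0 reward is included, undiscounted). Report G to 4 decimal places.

t=0: π = [0.1000, 0.2000, 0.1000, 0.3000, 0.2000, 0.1000], E[r] = -0.7000, γ^t·E[r] = -0.700000, running G = -0.700000
t=1: π = [0.1300, 0.2200, 0.1600, 0.1600, 0.1600, 0.1700], E[r] = -0.7100, γ^t·E[r] = -0.639000, running G = -1.339000
t=2: π = [0.1320, 0.2440, 0.1620, 0.1510, 0.1620, 0.1490], E[r] = -0.8160, γ^t·E[r] = -0.660960, running G = -1.999960
t=3: π = [0.1324, 0.2499, 0.1594, 0.1527, 0.1605, 0.1451], E[r] = -0.8280, γ^t·E[r] = -0.603612, running G = -2.603572
t=4: π = [0.1320, 0.2507, 0.1590, 0.1535, 0.1599, 0.1451], E[r] = -0.8279, γ^t·E[r] = -0.543205, running G = -3.146777

G = -3.1468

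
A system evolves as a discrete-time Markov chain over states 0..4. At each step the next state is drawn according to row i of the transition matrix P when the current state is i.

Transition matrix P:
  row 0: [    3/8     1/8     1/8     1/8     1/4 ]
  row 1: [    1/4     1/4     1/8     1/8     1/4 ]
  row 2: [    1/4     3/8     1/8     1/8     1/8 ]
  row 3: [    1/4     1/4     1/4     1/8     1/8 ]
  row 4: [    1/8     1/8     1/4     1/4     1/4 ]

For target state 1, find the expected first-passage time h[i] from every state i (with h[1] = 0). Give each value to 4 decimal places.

First-step conditioning: h[1] = 0; for i ≠ 1, h[i] = 1 + Σ_k P[i][k]·h[k].
  h[0] = 1 + 3/8·h[0] + 1/8·h[2] + 1/8·h[3] + 1/4·h[4]
  h[2] = 1 + 1/4·h[0] + 1/8·h[2] + 1/8·h[3] + 1/8·h[4]
  h[3] = 1 + 1/4·h[0] + 1/4·h[2] + 1/8·h[3] + 1/8·h[4]
  h[4] = 1 + 1/8·h[0] + 1/4·h[2] + 1/4·h[3] + 1/4·h[4]
Solving the 4×4 linear system over states ≠ 1 gives exactly h = [4232/789, 0, 3200/789, 1200/263, 4024/789] (h[1] = 0 is the target).

h = [5.3638, 0.0000, 4.0558, 4.5627, 5.1001]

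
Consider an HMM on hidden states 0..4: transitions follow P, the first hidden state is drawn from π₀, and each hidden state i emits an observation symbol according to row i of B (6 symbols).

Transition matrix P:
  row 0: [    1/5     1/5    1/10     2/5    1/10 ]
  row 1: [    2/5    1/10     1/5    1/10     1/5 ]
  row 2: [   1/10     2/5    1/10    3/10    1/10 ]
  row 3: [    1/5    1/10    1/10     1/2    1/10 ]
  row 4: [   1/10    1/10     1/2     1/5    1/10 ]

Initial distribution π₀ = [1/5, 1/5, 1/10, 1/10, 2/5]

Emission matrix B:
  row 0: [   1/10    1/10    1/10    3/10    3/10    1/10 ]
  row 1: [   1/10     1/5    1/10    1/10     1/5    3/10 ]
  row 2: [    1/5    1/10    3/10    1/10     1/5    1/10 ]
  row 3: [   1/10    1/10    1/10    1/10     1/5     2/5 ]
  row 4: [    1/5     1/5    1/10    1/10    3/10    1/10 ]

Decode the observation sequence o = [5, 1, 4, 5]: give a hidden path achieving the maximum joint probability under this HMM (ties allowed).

t=0: δ = [2.000e-02, 6.000e-02, 1.000e-02, 4.000e-02, 4.000e-02]  (obs o_0=5)
t=1: δ = [2.400e-03, 1.200e-03, 2.000e-03, 2.000e-03, 2.400e-03]  ψ = [1, 1, 4, 3, 1]  (obs o_1=1)
t=2: δ = [1.440e-04, 1.600e-04, 2.400e-04, 2.000e-04, 7.200e-05]  ψ = [0, 2, 4, 3, 0]  (obs o_2=4)
t=3: δ = [6.400e-06, 2.880e-05, 3.600e-06, 4.000e-05, 3.200e-06]  ψ = [1, 2, 4, 3, 1]  (obs o_3=5)
backtrack: best end state = 3; path = [3, 3, 3, 3]

path = [3, 3, 3, 3]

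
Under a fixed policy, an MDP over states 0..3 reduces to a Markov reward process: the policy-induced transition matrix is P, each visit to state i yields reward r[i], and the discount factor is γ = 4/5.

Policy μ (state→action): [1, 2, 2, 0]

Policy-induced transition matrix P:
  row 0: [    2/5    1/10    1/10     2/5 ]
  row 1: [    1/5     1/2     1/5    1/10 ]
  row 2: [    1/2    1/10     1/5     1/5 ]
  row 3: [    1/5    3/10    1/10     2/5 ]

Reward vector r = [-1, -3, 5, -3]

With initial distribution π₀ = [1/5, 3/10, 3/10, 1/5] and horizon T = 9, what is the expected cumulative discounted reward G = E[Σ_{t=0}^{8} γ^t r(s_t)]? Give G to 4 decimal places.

t=0: π = [0.2000, 0.3000, 0.3000, 0.2000], E[r] = -0.2000, γ^t·E[r] = -0.200000, running G = -0.200000
t=1: π = [0.3300, 0.2600, 0.1600, 0.2500], E[r] = -1.0600, γ^t·E[r] = -0.848000, running G = -1.048000
t=2: π = [0.3140, 0.2540, 0.1420, 0.2900], E[r] = -1.2360, γ^t·E[r] = -0.791040, running G = -1.839040
t=3: π = [0.3054, 0.2596, 0.1396, 0.2954], E[r] = -1.2724, γ^t·E[r] = -0.651469, running G = -2.490509
t=4: π = [0.3030, 0.2629, 0.1399, 0.2942], E[r] = -1.2747, γ^t·E[r] = -0.522125, running G = -3.012634
t=5: π = [0.3026, 0.2640, 0.1403, 0.2931], E[r] = -1.2726, γ^t·E[r] = -0.417003, running G = -3.429637
t=6: π = [0.3026, 0.2642, 0.1404, 0.2927], E[r] = -1.2714, γ^t·E[r] = -0.333282, running G = -3.762919
t=7: π = [0.3026, 0.2642, 0.1405, 0.2926], E[r] = -1.2710, γ^t·E[r] = -0.266543, running G = -4.029461
t=8: π = [0.3027, 0.2642, 0.1405, 0.2926], E[r] = -1.2709, γ^t·E[r] = -0.213221, running G = -4.242682

G = -4.2427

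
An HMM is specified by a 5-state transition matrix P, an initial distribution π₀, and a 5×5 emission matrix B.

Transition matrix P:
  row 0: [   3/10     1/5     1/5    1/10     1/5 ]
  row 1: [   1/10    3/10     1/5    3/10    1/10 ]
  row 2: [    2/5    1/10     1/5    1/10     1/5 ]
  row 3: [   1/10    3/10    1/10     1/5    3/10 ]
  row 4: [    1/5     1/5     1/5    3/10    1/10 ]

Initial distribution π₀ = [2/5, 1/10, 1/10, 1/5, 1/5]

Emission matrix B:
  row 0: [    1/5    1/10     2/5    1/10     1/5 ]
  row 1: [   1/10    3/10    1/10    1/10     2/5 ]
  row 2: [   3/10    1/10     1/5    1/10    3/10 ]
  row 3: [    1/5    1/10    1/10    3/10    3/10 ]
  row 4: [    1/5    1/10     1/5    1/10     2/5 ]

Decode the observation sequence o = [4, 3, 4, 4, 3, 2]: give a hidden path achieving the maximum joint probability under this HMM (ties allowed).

path = [4, 3, 1, 1, 3, 4]

t=0: δ = [8.000e-02, 4.000e-02, 3.000e-02, 6.000e-02, 8.000e-02]  (obs o_0=4)
t=1: δ = [2.400e-03, 1.800e-03, 1.600e-03, 7.200e-03, 1.800e-03]  ψ = [0, 3, 0, 4, 3]  (obs o_1=3)
t=2: δ = [1.440e-04, 8.640e-04, 2.160e-04, 4.320e-04, 8.640e-04]  ψ = [0, 3, 3, 3, 3]  (obs o_2=4)
t=3: δ = [3.456e-05, 1.037e-04, 5.184e-05, 7.776e-05, 5.184e-05]  ψ = [4, 1, 1, 1, 3]  (obs o_3=4)
t=4: δ = [2.074e-06, 3.110e-06, 2.074e-06, 9.331e-06, 2.333e-06]  ψ = [2, 1, 1, 1, 3]  (obs o_4=3)
t=5: δ = [3.732e-07, 2.799e-07, 1.866e-07, 1.866e-07, 5.599e-07]  ψ = [3, 3, 3, 3, 3]  (obs o_5=2)
backtrack: best end state = 4; path = [4, 3, 1, 1, 3, 4]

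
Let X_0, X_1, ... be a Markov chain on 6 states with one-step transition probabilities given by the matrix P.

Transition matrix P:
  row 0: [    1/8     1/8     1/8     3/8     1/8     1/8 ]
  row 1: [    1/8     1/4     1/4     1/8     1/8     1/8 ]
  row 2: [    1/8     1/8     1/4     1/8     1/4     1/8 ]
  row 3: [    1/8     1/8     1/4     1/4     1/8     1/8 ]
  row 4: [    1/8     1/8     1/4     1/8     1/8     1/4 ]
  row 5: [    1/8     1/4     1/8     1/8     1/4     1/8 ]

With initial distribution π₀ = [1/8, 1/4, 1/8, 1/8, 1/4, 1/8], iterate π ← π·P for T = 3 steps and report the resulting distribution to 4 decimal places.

t=0: π = [0.1250, 0.2500, 0.1250, 0.1250, 0.2500, 0.1250]
t=1: π = [0.1250, 0.1719, 0.2188, 0.1719, 0.1563, 0.1563]
t=2: π = [0.1250, 0.1660, 0.2148, 0.1777, 0.1719, 0.1445]
t=3: π = [0.1250, 0.1638, 0.2163, 0.1785, 0.1699, 0.1465]

π = [0.1250, 0.1638, 0.2163, 0.1785, 0.1699, 0.1465]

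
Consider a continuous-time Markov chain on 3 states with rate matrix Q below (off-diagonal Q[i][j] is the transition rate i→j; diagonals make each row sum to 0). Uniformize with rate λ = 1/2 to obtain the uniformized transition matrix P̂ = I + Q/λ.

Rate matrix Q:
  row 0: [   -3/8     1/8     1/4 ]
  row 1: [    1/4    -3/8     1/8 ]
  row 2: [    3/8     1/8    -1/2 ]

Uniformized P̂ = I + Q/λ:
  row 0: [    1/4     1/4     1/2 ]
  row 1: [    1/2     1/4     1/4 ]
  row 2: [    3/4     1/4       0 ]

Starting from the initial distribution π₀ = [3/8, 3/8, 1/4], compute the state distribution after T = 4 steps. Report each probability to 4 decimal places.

π = [0.4570, 0.2500, 0.2930]

t=0: π = [0.3750, 0.3750, 0.2500]
t=1: π = [0.4688, 0.2500, 0.2813]
t=2: π = [0.4531, 0.2500, 0.2969]
t=3: π = [0.4609, 0.2500, 0.2891]
t=4: π = [0.4570, 0.2500, 0.2930]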